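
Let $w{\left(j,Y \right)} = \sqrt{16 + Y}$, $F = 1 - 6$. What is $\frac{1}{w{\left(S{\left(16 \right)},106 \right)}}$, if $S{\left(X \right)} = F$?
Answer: $\frac{\sqrt{122}}{122} \approx 0.090536$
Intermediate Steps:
$F = -5$ ($F = 1 - 6 = -5$)
$S{\left(X \right)} = -5$
$\frac{1}{w{\left(S{\left(16 \right)},106 \right)}} = \frac{1}{\sqrt{16 + 106}} = \frac{1}{\sqrt{122}} = \frac{\sqrt{122}}{122}$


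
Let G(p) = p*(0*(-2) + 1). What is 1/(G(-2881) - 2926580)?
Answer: -1/2929461 ≈ -3.4136e-7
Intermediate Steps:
G(p) = p (G(p) = p*(0 + 1) = p*1 = p)
1/(G(-2881) - 2926580) = 1/(-2881 - 2926580) = 1/(-2929461) = -1/2929461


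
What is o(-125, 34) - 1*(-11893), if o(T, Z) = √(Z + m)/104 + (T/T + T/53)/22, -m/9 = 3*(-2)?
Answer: 6933583/583 + √22/52 ≈ 11893.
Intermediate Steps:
m = 54 (m = -27*(-2) = -9*(-6) = 54)
o(T, Z) = 1/22 + √(54 + Z)/104 + T/1166 (o(T, Z) = √(Z + 54)/104 + (T/T + T/53)/22 = √(54 + Z)*(1/104) + (1 + T*(1/53))*(1/22) = √(54 + Z)/104 + (1 + T/53)*(1/22) = √(54 + Z)/104 + (1/22 + T/1166) = 1/22 + √(54 + Z)/104 + T/1166)
o(-125, 34) - 1*(-11893) = (1/22 + √(54 + 34)/104 + (1/1166)*(-125)) - 1*(-11893) = (1/22 + √88/104 - 125/1166) + 11893 = (1/22 + (2*√22)/104 - 125/1166) + 11893 = (1/22 + √22/52 - 125/1166) + 11893 = (-36/583 + √22/52) + 11893 = 6933583/583 + √22/52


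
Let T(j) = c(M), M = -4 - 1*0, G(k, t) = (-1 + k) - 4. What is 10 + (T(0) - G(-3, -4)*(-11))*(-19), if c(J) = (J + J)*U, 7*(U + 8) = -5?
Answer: 2502/7 ≈ 357.43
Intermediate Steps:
U = -61/7 (U = -8 + (⅐)*(-5) = -8 - 5/7 = -61/7 ≈ -8.7143)
G(k, t) = -5 + k
M = -4 (M = -4 + 0 = -4)
c(J) = -122*J/7 (c(J) = (J + J)*(-61/7) = (2*J)*(-61/7) = -122*J/7)
T(j) = 488/7 (T(j) = -122/7*(-4) = 488/7)
10 + (T(0) - G(-3, -4)*(-11))*(-19) = 10 + (488/7 - (-5 - 3)*(-11))*(-19) = 10 + (488/7 - (-8)*(-11))*(-19) = 10 + (488/7 - 1*88)*(-19) = 10 + (488/7 - 88)*(-19) = 10 - 128/7*(-19) = 10 + 2432/7 = 2502/7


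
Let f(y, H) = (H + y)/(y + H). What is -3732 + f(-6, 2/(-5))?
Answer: -3731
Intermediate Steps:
f(y, H) = 1 (f(y, H) = (H + y)/(H + y) = 1)
-3732 + f(-6, 2/(-5)) = -3732 + 1 = -3731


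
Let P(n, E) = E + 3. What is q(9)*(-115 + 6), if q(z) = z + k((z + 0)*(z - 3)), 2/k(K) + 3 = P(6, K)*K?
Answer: -3016793/3075 ≈ -981.07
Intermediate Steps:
P(n, E) = 3 + E
k(K) = 2/(-3 + K*(3 + K)) (k(K) = 2/(-3 + (3 + K)*K) = 2/(-3 + K*(3 + K)))
q(z) = z + 2/(-3 + z*(-3 + z)*(3 + z*(-3 + z))) (q(z) = z + 2/(-3 + ((z + 0)*(z - 3))*(3 + (z + 0)*(z - 3))) = z + 2/(-3 + (z*(-3 + z))*(3 + z*(-3 + z))) = z + 2/(-3 + z*(-3 + z)*(3 + z*(-3 + z))))
q(9)*(-115 + 6) = (9 + 2/(-3 + 9*(-3 + 9)*(3 + 9*(-3 + 9))))*(-115 + 6) = (9 + 2/(-3 + 9*6*(3 + 9*6)))*(-109) = (9 + 2/(-3 + 9*6*(3 + 54)))*(-109) = (9 + 2/(-3 + 9*6*57))*(-109) = (9 + 2/(-3 + 3078))*(-109) = (9 + 2/3075)*(-109) = (27677/3075)*(-109) = -3016793/3075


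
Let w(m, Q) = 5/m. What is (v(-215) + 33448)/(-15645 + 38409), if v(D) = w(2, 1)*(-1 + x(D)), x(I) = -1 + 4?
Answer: 1593/1084 ≈ 1.4696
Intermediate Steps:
x(I) = 3
v(D) = 5 (v(D) = (5/2)*(-1 + 3) = (5*(1/2))*2 = (5/2)*2 = 5)
(v(-215) + 33448)/(-15645 + 38409) = (5 + 33448)/(-15645 + 38409) = 33453/22764 = 33453*(1/22764) = 1593/1084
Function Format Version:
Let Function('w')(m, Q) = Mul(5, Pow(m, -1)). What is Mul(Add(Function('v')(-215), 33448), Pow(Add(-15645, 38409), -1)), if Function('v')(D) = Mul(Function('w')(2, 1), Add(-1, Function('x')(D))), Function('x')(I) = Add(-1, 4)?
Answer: Rational(1593, 1084) ≈ 1.4696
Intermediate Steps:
Function('x')(I) = 3
Function('v')(D) = 5 (Function('v')(D) = Mul(Mul(5, Pow(2, -1)), Add(-1, 3)) = Mul(Mul(5, Rational(1, 2)), 2) = Mul(Rational(5, 2), 2) = 5)
Mul(Add(Function('v')(-215), 33448), Pow(Add(-15645, 38409), -1)) = Mul(Add(5, 33448), Pow(Add(-15645, 38409), -1)) = Mul(33453, Pow(22764, -1)) = Mul(33453, Rational(1, 22764)) = Rational(1593, 1084)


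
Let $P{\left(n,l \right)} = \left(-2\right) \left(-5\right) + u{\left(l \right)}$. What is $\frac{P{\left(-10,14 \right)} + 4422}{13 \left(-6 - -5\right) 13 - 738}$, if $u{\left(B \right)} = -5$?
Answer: $- \frac{4427}{907} \approx -4.8809$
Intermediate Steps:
$P{\left(n,l \right)} = 5$ ($P{\left(n,l \right)} = \left(-2\right) \left(-5\right) - 5 = 10 - 5 = 5$)
$\frac{P{\left(-10,14 \right)} + 4422}{13 \left(-6 - -5\right) 13 - 738} = \frac{5 + 4422}{13 \left(-6 - -5\right) 13 - 738} = \frac{4427}{13 \left(-6 + 5\right) 13 - 738} = \frac{4427}{13 \left(-1\right) 13 - 738} = \frac{4427}{\left(-13\right) 13 - 738} = \frac{4427}{-169 - 738} = \frac{4427}{-907} = 4427 \left(- \frac{1}{907}\right) = - \frac{4427}{907}$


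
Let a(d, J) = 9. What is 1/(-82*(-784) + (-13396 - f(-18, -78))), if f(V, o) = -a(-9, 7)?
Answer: 1/50901 ≈ 1.9646e-5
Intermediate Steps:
f(V, o) = -9 (f(V, o) = -1*9 = -9)
1/(-82*(-784) + (-13396 - f(-18, -78))) = 1/(-82*(-784) + (-13396 - 1*(-9))) = 1/(64288 + (-13396 + 9)) = 1/(64288 - 13387) = 1/50901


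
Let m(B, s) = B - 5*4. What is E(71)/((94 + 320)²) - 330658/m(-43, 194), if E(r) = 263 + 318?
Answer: 6297055019/1199772 ≈ 5248.5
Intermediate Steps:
m(B, s) = -20 + B (m(B, s) = B - 20 = -20 + B)
E(r) = 581
E(71)/((94 + 320)²) - 330658/m(-43, 194) = 581/((94 + 320)²) - 330658/(-20 - 43) = 581/(414²) - 330658/(-63) = 581/171396 - 330658*(-1/63) = 581*(1/171396) + 330658/63 = 581/171396 + 330658/63 = 6297055019/1199772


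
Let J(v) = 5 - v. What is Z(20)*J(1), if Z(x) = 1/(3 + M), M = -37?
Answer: -2/17 ≈ -0.11765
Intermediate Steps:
Z(x) = -1/34 (Z(x) = 1/(3 - 37) = 1/(-34) = -1/34)
Z(20)*J(1) = -(5 - 1*1)/34 = -(5 - 1)/34 = -1/34*4 = -2/17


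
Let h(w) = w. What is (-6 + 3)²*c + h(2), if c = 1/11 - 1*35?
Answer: -3434/11 ≈ -312.18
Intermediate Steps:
c = -384/11 (c = 1/11 - 35 = -384/11 ≈ -34.909)
(-6 + 3)²*c + h(2) = (-6 + 3)²*(-384/11) + 2 = (-3)²*(-384/11) + 2 = 9*(-384/11) + 2 = -3456/11 + 2 = -3434/11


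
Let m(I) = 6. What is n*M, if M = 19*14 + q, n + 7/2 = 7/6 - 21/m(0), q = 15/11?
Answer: -102935/66 ≈ -1559.6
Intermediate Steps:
q = 15/11 (q = 15*(1/11) = 15/11 ≈ 1.3636)
n = -35/6 (n = -7/2 + (7/6 - 21/6) = -7/2 + (7*(⅙) - 21*⅙) = -7/2 + (7/6 - 7/2) = -7/2 - 7/3 = -35/6 ≈ -5.8333)
M = 2941/11 (M = 19*14 + 15/11 = 266 + 15/11 = 2941/11 ≈ 267.36)
n*M = -35/6*2941/11 = -102935/66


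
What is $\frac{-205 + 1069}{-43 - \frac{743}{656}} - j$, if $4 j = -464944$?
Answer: $\frac{3364581652}{28951} \approx 1.1622 \cdot 10^{5}$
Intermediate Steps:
$j = -116236$ ($j = \frac{1}{4} \left(-464944\right) = -116236$)
$\frac{-205 + 1069}{-43 - \frac{743}{656}} - j = \frac{-205 + 1069}{-43 - \frac{743}{656}} - -116236 = \frac{864}{-43 - \frac{743}{656}} + 116236 = \frac{864}{- \frac{28951}{656}} + 116236 = 864 \left(- \frac{656}{28951}\right) + 116236 = - \frac{566784}{28951} + 116236 = \frac{3364581652}{28951}$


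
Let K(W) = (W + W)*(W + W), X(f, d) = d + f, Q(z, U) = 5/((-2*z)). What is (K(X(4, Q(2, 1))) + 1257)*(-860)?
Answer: -1107035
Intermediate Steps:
Q(z, U) = -5/(2*z) (Q(z, U) = 5*(-1/(2*z)) = -5/(2*z))
K(W) = 4*W² (K(W) = (2*W)*(2*W) = 4*W²)
(K(X(4, Q(2, 1))) + 1257)*(-860) = (4*(-5/2/2 + 4)² + 1257)*(-860) = (4*(-5/2*½ + 4)² + 1257)*(-860) = (4*(-5/4 + 4)² + 1257)*(-860) = (4*(11/4)² + 1257)*(-860) = (4*(121/16) + 1257)*(-860) = (121/4 + 1257)*(-860) = (5149/4)*(-860) = -1107035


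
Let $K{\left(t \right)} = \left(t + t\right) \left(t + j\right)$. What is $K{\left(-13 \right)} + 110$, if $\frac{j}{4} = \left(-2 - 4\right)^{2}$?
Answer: $-3296$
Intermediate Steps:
$j = 144$ ($j = 4 \left(-2 - 4\right)^{2} = 4 \left(-6\right)^{2} = 4 \cdot 36 = 144$)
$K{\left(t \right)} = 2 t \left(144 + t\right)$ ($K{\left(t \right)} = \left(t + t\right) \left(t + 144\right) = 2 t \left(144 + t\right)$)
$K{\left(-13 \right)} + 110 = 2 \left(-13\right) \left(144 - 13\right) + 110 = 2 \left(-13\right) 131 + 110 = -3406 + 110 = -3296$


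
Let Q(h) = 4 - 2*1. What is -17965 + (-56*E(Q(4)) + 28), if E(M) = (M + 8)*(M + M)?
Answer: -20177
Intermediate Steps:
Q(h) = 2 (Q(h) = 4 - 2 = 2)
E(M) = 2*M*(8 + M) (E(M) = (8 + M)*(2*M) = 2*M*(8 + M))
-17965 + (-56*E(Q(4)) + 28) = -17965 + (-112*2*(8 + 2) + 28) = -17965 + (-112*2*10 + 28) = -17965 + (-56*40 + 28) = -17965 + (-2240 + 28) = -17965 - 2212 = -20177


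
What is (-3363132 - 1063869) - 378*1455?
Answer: -4976991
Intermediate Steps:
(-3363132 - 1063869) - 378*1455 = -4427001 - 549990 = -4976991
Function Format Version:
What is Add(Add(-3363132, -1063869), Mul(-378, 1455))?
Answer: -4976991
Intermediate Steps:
Add(Add(-3363132, -1063869), Mul(-378, 1455)) = Add(-4427001, -549990) = -4976991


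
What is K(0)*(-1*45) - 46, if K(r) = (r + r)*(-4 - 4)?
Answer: -46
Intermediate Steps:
K(r) = -16*r (K(r) = (2*r)*(-8) = -16*r)
K(0)*(-1*45) - 46 = (-16*0)*(-1*45) - 46 = 0*(-45) - 46 = 0 - 46 = -46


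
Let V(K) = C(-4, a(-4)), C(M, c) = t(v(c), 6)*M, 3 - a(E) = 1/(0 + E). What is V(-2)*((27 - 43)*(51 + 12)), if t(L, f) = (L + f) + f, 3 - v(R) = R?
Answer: 47376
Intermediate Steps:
v(R) = 3 - R
a(E) = 3 - 1/E (a(E) = 3 - 1/(0 + E) = 3 - 1/E)
t(L, f) = L + 2*f
C(M, c) = M*(15 - c) (C(M, c) = ((3 - c) + 2*6)*M = ((3 - c) + 12)*M = (15 - c)*M = M*(15 - c))
V(K) = -47 (V(K) = -4*(15 - (3 - 1/(-4))) = -4*(15 - (3 - 1*(-¼))) = -4*(15 - (3 + ¼)) = -4*(15 - 1*13/4) = -4*(15 - 13/4) = -4*47/4 = -47)
V(-2)*((27 - 43)*(51 + 12)) = -47*(27 - 43)*(51 + 12) = -(-752)*63 = -47*(-1008) = 47376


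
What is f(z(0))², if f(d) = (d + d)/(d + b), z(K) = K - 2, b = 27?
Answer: 16/625 ≈ 0.025600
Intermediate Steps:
z(K) = -2 + K
f(d) = 2*d/(27 + d) (f(d) = (d + d)/(d + 27) = (2*d)/(27 + d) = 2*d/(27 + d))
f(z(0))² = (2*(-2 + 0)/(27 + (-2 + 0)))² = (2*(-2)/(27 - 2))² = (2*(-2)/25)² = (2*(-2)*(1/25))² = (-4/25)² = 16/625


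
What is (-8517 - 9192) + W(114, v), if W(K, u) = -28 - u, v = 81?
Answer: -17818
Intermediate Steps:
(-8517 - 9192) + W(114, v) = (-8517 - 9192) + (-28 - 1*81) = -17709 + (-28 - 81) = -17709 - 109 = -17818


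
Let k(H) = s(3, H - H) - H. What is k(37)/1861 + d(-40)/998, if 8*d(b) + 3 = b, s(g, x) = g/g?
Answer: -367447/14858224 ≈ -0.024730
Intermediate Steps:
s(g, x) = 1
d(b) = -3/8 + b/8
k(H) = 1 - H
k(37)/1861 + d(-40)/998 = (1 - 1*37)/1861 + (-3/8 + (⅛)*(-40))/998 = (1 - 37)*(1/1861) + (-3/8 - 5)*(1/998) = -36*1/1861 - 43/8*1/998 = -36/1861 - 43/7984 = -367447/14858224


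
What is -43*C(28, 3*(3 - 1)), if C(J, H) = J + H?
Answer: -1462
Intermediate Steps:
C(J, H) = H + J
-43*C(28, 3*(3 - 1)) = -43*(3*(3 - 1) + 28) = -43*(3*2 + 28) = -43*(6 + 28) = -43*34 = -1462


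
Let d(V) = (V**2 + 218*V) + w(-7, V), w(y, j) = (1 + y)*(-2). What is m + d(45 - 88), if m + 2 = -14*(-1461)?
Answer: 12939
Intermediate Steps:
w(y, j) = -2 - 2*y
m = 20452 (m = -2 - 14*(-1461) = -2 + 20454 = 20452)
d(V) = 12 + V**2 + 218*V (d(V) = (V**2 + 218*V) + (-2 - 2*(-7)) = (V**2 + 218*V) + (-2 + 14) = (V**2 + 218*V) + 12 = 12 + V**2 + 218*V)
m + d(45 - 88) = 20452 + (12 + (45 - 88)**2 + 218*(45 - 88)) = 20452 + (12 + (-43)**2 + 218*(-43)) = 20452 + (12 + 1849 - 9374) = 20452 - 7513 = 12939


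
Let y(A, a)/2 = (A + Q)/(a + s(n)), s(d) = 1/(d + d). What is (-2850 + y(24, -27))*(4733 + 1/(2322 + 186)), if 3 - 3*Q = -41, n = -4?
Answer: -355576017745/26334 ≈ -1.3503e+7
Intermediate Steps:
Q = 44/3 (Q = 1 - ⅓*(-41) = 1 + 41/3 = 44/3 ≈ 14.667)
s(d) = 1/(2*d)
y(A, a) = 2*(44/3 + A)/(-⅛ + a) (y(A, a) = 2*((A + 44/3)/(a + (½)/(-4))) = 2*((44/3 + A)/(a + (½)*(-¼))) = 2*((44/3 + A)/(a - ⅛)) = 2*((44/3 + A)/(-⅛ + a)) = 2*(44/3 + A)/(-⅛ + a))
(-2850 + y(24, -27))*(4733 + 1/(2322 + 186)) = (-2850 + 16*(44 + 3*24)/(3*(-1 + 8*(-27))))*(4733 + 1/(2322 + 186)) = (-2850 + 16*(44 + 72)/(3*(-1 - 216)))*(4733 + 1/2508) = (-2850 + (16/3)*116/(-217))*(4733 + 1/2508) = (-2850 + (16/3)*(-1/217)*116)*(11870365/2508) = (-2850 - 1856/651)*(11870365/2508) = -1857206/651*11870365/2508 = -355576017745/26334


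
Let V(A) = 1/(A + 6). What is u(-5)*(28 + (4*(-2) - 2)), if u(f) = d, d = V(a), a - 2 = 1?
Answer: 2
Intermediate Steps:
a = 3 (a = 2 + 1 = 3)
V(A) = 1/(6 + A)
d = ⅑ (d = 1/(6 + 3) = 1/9 = ⅑ ≈ 0.11111)
u(f) = ⅑
u(-5)*(28 + (4*(-2) - 2)) = (28 + (4*(-2) - 2))/9 = (28 + (-8 - 2))/9 = (28 - 10)/9 = (⅑)*18 = 2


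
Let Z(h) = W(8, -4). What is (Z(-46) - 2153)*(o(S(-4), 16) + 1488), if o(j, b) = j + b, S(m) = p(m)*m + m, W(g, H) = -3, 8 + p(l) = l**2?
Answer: -3165008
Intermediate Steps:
p(l) = -8 + l**2
S(m) = m + m*(-8 + m**2) (S(m) = (-8 + m**2)*m + m = m*(-8 + m**2) + m = m + m*(-8 + m**2))
Z(h) = -3
o(j, b) = b + j
(Z(-46) - 2153)*(o(S(-4), 16) + 1488) = (-3 - 2153)*((16 - 4*(-7 + (-4)**2)) + 1488) = -2156*((16 - 4*(-7 + 16)) + 1488) = -2156*((16 - 4*9) + 1488) = -2156*((16 - 36) + 1488) = -2156*(-20 + 1488) = -2156*1468 = -3165008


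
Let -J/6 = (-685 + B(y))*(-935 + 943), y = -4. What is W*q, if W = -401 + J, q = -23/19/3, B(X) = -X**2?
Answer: -764681/57 ≈ -13415.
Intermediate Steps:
q = -23/57 (q = -23*1/19*(1/3) = -23/19*1/3 = -23/57 ≈ -0.40351)
J = 33648 (J = -6*(-685 - 1*(-4)**2)*(-935 + 943) = -6*(-685 - 1*16)*8 = -6*(-685 - 16)*8 = -(-4206)*8 = -6*(-5608) = 33648)
W = 33247 (W = -401 + 33648 = 33247)
W*q = 33247*(-23/57) = -764681/57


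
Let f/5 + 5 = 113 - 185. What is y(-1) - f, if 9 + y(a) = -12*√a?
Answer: 376 - 12*I ≈ 376.0 - 12.0*I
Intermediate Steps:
f = -385 (f = -25 + 5*(113 - 185) = -25 + 5*(-72) = -25 - 360 = -385)
y(a) = -9 - 12*√a
y(-1) - f = (-9 - 12*I) - 1*(-385) = (-9 - 12*I) + 385 = 376 - 12*I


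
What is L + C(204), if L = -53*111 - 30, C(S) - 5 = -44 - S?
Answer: -6156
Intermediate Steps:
C(S) = -39 - S (C(S) = 5 + (-44 - S) = -39 - S)
L = -5913 (L = -5883 - 30 = -5913)
L + C(204) = -5913 + (-39 - 1*204) = -5913 + (-39 - 204) = -5913 - 243 = -6156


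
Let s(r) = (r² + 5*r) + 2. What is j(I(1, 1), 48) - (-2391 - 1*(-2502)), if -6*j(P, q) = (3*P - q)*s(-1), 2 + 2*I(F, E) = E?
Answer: -255/2 ≈ -127.50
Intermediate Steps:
s(r) = 2 + r² + 5*r
I(F, E) = -1 + E/2
j(P, q) = P - q/3 (j(P, q) = -(3*P - q)*(2 + (-1)² + 5*(-1))/6 = -(-q + 3*P)*(2 + 1 - 5)/6 = -(-q + 3*P)*(-2)/6 = -(-6*P + 2*q)/6 = P - q/3)
j(I(1, 1), 48) - (-2391 - 1*(-2502)) = ((-1 + (½)*1) - ⅓*48) - (-2391 - 1*(-2502)) = ((-1 + ½) - 16) - (-2391 + 2502) = (-½ - 16) - 1*111 = -33/2 - 111 = -255/2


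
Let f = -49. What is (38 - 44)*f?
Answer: 294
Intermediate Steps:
(38 - 44)*f = (38 - 44)*(-49) = -6*(-49) = 294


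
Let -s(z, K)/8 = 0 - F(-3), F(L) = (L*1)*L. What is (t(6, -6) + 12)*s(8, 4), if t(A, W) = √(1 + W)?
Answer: 864 + 72*I*√5 ≈ 864.0 + 161.0*I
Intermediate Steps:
F(L) = L² (F(L) = L*L = L²)
s(z, K) = 72 (s(z, K) = -8*(0 - 1*(-3)²) = -8*(0 - 1*9) = -8*(0 - 9) = -8*(-9) = 72)
(t(6, -6) + 12)*s(8, 4) = (√(1 - 6) + 12)*72 = (√(-5) + 12)*72 = (I*√5 + 12)*72 = (12 + I*√5)*72 = 864 + 72*I*√5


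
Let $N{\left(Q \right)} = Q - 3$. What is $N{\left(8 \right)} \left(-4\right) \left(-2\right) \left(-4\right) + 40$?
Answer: $-120$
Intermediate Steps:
$N{\left(Q \right)} = -3 + Q$ ($N{\left(Q \right)} = Q - 3 = -3 + Q$)
$N{\left(8 \right)} \left(-4\right) \left(-2\right) \left(-4\right) + 40 = \left(-3 + 8\right) \left(-4\right) \left(-2\right) \left(-4\right) + 40 = 5 \cdot 8 \left(-4\right) + 40 = 5 \left(-32\right) + 40 = -160 + 40 = -120$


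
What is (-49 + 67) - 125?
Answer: -107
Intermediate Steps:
(-49 + 67) - 125 = 18 - 125 = -107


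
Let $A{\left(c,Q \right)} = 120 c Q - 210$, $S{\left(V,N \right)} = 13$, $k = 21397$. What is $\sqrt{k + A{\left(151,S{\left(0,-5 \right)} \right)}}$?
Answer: $\sqrt{256747} \approx 506.7$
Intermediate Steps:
$A{\left(c,Q \right)} = -210 + 120 Q c$ ($A{\left(c,Q \right)} = 120 Q c - 210 = -210 + 120 Q c$)
$\sqrt{k + A{\left(151,S{\left(0,-5 \right)} \right)}} = \sqrt{21397 - \left(210 - 235560\right)} = \sqrt{21397 + \left(-210 + 235560\right)} = \sqrt{21397 + 235350} = \sqrt{256747}$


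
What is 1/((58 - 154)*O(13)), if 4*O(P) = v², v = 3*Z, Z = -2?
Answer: -1/864 ≈ -0.0011574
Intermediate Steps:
v = -6 (v = 3*(-2) = -6)
O(P) = 9 (O(P) = (¼)*(-6)² = (¼)*36 = 9)
1/((58 - 154)*O(13)) = 1/((58 - 154)*9) = 1/(-96*9) = 1/(-864) = -1/864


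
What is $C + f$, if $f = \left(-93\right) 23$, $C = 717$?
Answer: $-1422$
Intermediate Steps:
$f = -2139$
$C + f = 717 - 2139 = -1422$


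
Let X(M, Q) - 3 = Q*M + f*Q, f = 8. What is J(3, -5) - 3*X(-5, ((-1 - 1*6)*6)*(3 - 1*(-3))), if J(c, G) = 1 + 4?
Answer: 2264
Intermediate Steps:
J(c, G) = 5
X(M, Q) = 3 + 8*Q + M*Q (X(M, Q) = 3 + (Q*M + 8*Q) = 3 + (M*Q + 8*Q) = 3 + (8*Q + M*Q) = 3 + 8*Q + M*Q)
J(3, -5) - 3*X(-5, ((-1 - 1*6)*6)*(3 - 1*(-3))) = 5 - 3*(3 + 8*(((-1 - 1*6)*6)*(3 - 1*(-3))) - 5*(-1 - 1*6)*6*(3 - 1*(-3))) = 5 - 3*(3 + 8*(((-1 - 6)*6)*(3 + 3)) - 5*(-1 - 6)*6*(3 + 3)) = 5 - 3*(3 + 8*(-7*6*6) - 5*(-7*6)*6) = 5 - 3*(3 + 8*(-42*6) - (-210)*6) = 5 - 3*(3 + 8*(-252) - 5*(-252)) = 5 - 3*(3 - 2016 + 1260) = 5 - 3*(-753) = 5 + 2259 = 2264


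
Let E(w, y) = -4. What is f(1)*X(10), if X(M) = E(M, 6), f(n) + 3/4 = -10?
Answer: 43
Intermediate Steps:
f(n) = -43/4 (f(n) = -¾ - 10 = -43/4)
X(M) = -4
f(1)*X(10) = -43/4*(-4) = 43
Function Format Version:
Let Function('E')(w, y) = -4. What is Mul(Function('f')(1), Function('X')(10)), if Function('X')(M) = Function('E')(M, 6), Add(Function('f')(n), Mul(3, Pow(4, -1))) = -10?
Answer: 43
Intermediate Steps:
Function('f')(n) = Rational(-43, 4) (Function('f')(n) = Add(Rational(-3, 4), -10) = Rational(-43, 4))
Function('X')(M) = -4
Mul(Function('f')(1), Function('X')(10)) = Mul(Rational(-43, 4), -4) = 43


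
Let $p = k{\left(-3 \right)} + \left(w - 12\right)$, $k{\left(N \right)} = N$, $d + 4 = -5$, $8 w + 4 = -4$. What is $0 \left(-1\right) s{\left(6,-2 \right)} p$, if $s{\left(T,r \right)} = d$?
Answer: $0$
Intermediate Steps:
$w = -1$ ($w = - \frac{1}{2} + \frac{1}{8} \left(-4\right) = - \frac{1}{2} - \frac{1}{2} = -1$)
$d = -9$ ($d = -4 - 5 = -9$)
$s{\left(T,r \right)} = -9$
$p = -16$ ($p = -3 - 13 = -16$)
$0 \left(-1\right) s{\left(6,-2 \right)} p = 0 \left(-1\right) \left(-9\right) \left(-16\right) = 0 \left(-9\right) \left(-16\right) = 0 \left(-16\right) = 0$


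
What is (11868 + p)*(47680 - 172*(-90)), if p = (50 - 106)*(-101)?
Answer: 1106815840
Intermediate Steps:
p = 5656 (p = -56*(-101) = 5656)
(11868 + p)*(47680 - 172*(-90)) = (11868 + 5656)*(47680 - 172*(-90)) = 17524*(47680 + 15480) = 17524*63160 = 1106815840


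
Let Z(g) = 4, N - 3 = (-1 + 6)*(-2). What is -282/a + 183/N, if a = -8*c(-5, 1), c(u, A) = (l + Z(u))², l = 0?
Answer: -10725/448 ≈ -23.940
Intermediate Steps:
N = -7 (N = 3 + (-1 + 6)*(-2) = 3 + 5*(-2) = 3 - 10 = -7)
c(u, A) = 16 (c(u, A) = (0 + 4)² = 4² = 16)
a = -128 (a = -8*16 = -128)
-282/a + 183/N = -282/(-128) + 183/(-7) = -282*(-1/128) + 183*(-⅐) = 141/64 - 183/7 = -10725/448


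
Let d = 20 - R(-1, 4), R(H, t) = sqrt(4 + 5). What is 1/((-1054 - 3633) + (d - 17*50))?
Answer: -1/5520 ≈ -0.00018116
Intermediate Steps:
R(H, t) = 3 (R(H, t) = sqrt(9) = 3)
d = 17 (d = 20 - 1*3 = 20 - 3 = 17)
1/((-1054 - 3633) + (d - 17*50)) = 1/((-1054 - 3633) + (17 - 17*50)) = 1/(-4687 + (17 - 850)) = 1/(-4687 - 833) = 1/(-5520) = -1/5520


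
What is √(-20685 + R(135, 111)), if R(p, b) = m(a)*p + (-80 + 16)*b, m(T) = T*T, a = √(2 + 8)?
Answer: I*√26439 ≈ 162.6*I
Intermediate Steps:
a = √10 ≈ 3.1623
m(T) = T²
R(p, b) = -64*b + 10*p (R(p, b) = (√10)²*p + (-80 + 16)*b = 10*p - 64*b = -64*b + 10*p)
√(-20685 + R(135, 111)) = √(-20685 + (-64*111 + 10*135)) = √(-20685 + (-7104 + 1350)) = √(-20685 - 5754) = √(-26439) = I*√26439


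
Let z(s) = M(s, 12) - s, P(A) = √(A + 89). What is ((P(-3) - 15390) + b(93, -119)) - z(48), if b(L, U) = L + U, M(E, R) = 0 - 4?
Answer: -15364 + √86 ≈ -15355.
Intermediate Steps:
P(A) = √(89 + A)
M(E, R) = -4
z(s) = -4 - s
((P(-3) - 15390) + b(93, -119)) - z(48) = ((√(89 - 3) - 15390) + (93 - 119)) - (-4 - 1*48) = ((√86 - 15390) - 26) - (-4 - 48) = ((-15390 + √86) - 26) - 1*(-52) = (-15416 + √86) + 52 = -15364 + √86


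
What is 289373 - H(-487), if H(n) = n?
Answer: 289860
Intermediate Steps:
289373 - H(-487) = 289373 - 1*(-487) = 289373 + 487 = 289860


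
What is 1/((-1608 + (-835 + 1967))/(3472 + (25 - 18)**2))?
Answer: -503/68 ≈ -7.3971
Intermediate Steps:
1/((-1608 + (-835 + 1967))/(3472 + (25 - 18)**2)) = 1/((-1608 + 1132)/(3472 + 7**2)) = 1/(-476/(3472 + 49)) = 1/(-476/3521) = 1/(-476*1/3521) = 1/(-68/503) = -503/68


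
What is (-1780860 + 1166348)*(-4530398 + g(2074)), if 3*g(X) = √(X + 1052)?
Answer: 2783983935776 - 614512*√3126/3 ≈ 2.7840e+12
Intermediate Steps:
g(X) = √(1052 + X)/3 (g(X) = √(X + 1052)/3 = √(1052 + X)/3)
(-1780860 + 1166348)*(-4530398 + g(2074)) = (-1780860 + 1166348)*(-4530398 + √(1052 + 2074)/3) = -614512*(-4530398 + √3126/3) = 2783983935776 - 614512*√3126/3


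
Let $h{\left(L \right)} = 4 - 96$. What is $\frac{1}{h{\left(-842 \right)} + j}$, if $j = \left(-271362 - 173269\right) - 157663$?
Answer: $- \frac{1}{602386} \approx -1.6601 \cdot 10^{-6}$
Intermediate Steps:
$h{\left(L \right)} = -92$ ($h{\left(L \right)} = 4 - 96 = -92$)
$j = -602294$ ($j = -444631 - 157663 = -602294$)
$\frac{1}{h{\left(-842 \right)} + j} = \frac{1}{-92 - 602294} = \frac{1}{-602386} = - \frac{1}{602386}$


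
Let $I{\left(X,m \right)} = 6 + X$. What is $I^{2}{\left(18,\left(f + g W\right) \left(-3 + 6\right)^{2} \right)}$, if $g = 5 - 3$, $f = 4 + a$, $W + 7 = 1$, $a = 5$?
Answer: $576$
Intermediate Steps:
$W = -6$ ($W = -7 + 1 = -6$)
$f = 9$ ($f = 4 + 5 = 9$)
$g = 2$ ($g = 5 - 3 = 2$)
$I^{2}{\left(18,\left(f + g W\right) \left(-3 + 6\right)^{2} \right)} = \left(6 + 18\right)^{2} = 24^{2} = 576$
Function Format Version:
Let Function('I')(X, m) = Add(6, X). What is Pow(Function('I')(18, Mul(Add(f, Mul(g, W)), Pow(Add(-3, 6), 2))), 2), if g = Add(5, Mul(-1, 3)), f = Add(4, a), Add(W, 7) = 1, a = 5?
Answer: 576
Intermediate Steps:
W = -6 (W = Add(-7, 1) = -6)
f = 9 (f = Add(4, 5) = 9)
g = 2 (g = Add(5, -3) = 2)
Pow(Function('I')(18, Mul(Add(f, Mul(g, W)), Pow(Add(-3, 6), 2))), 2) = Pow(Add(6, 18), 2) = Pow(24, 2) = 576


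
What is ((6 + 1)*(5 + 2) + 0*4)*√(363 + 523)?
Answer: 49*√886 ≈ 1458.5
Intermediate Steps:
((6 + 1)*(5 + 2) + 0*4)*√(363 + 523) = (7*7 + 0)*√886 = (49 + 0)*√886 = 49*√886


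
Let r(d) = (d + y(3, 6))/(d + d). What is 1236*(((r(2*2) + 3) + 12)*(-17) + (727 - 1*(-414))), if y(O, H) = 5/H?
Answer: 4329605/4 ≈ 1.0824e+6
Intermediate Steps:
r(d) = (⅚ + d)/(2*d) (r(d) = (d + 5/6)/(d + d) = (d + 5*(⅙))/((2*d)) = (d + ⅚)*(1/(2*d)) = (⅚ + d)*(1/(2*d)) = (⅚ + d)/(2*d))
1236*(((r(2*2) + 3) + 12)*(-17) + (727 - 1*(-414))) = 1236*((((5 + 6*(2*2))/(12*((2*2))) + 3) + 12)*(-17) + (727 - 1*(-414))) = 1236*((((1/12)*(5 + 6*4)/4 + 3) + 12)*(-17) + (727 + 414)) = 1236*((((1/12)*(¼)*(5 + 24) + 3) + 12)*(-17) + 1141) = 1236*((((1/12)*(¼)*29 + 3) + 12)*(-17) + 1141) = 1236*(((29/48 + 3) + 12)*(-17) + 1141) = 1236*((173/48 + 12)*(-17) + 1141) = 1236*((749/48)*(-17) + 1141) = 1236*(-12733/48 + 1141) = 1236*(42035/48) = 4329605/4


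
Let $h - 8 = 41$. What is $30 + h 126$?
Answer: $6204$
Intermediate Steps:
$h = 49$ ($h = 8 + 41 = 49$)
$30 + h 126 = 30 + 49 \cdot 126 = 30 + 6174 = 6204$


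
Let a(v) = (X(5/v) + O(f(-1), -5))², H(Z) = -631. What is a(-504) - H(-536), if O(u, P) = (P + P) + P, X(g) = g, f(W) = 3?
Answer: 217513321/254016 ≈ 856.30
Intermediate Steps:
O(u, P) = 3*P (O(u, P) = 2*P + P = 3*P)
a(v) = (-15 + 5/v)² (a(v) = (5/v + 3*(-5))² = (5/v - 15)² = (-15 + 5/v)²)
a(-504) - H(-536) = (15 - 5/(-504))² - 1*(-631) = (15 - 5*(-1/504))² + 631 = (15 + 5/504)² + 631 = (7565/504)² + 631 = 57229225/254016 + 631 = 217513321/254016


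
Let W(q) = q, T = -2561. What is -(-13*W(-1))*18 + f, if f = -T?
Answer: 2327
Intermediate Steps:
f = 2561 (f = -1*(-2561) = 2561)
-(-13*W(-1))*18 + f = -(-13*(-1))*18 + 2561 = -13*18 + 2561 = -1*234 + 2561 = -234 + 2561 = 2327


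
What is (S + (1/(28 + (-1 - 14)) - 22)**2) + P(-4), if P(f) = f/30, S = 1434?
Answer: 4853227/2535 ≈ 1914.5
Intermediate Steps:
P(f) = f/30 (P(f) = f*(1/30) = f/30)
(S + (1/(28 + (-1 - 14)) - 22)**2) + P(-4) = (1434 + (1/(28 + (-1 - 14)) - 22)**2) + (1/30)*(-4) = (1434 + (1/(28 - 15) - 22)**2) - 2/15 = (1434 + (1/13 - 22)**2) - 2/15 = (1434 + (-285/13)**2) - 2/15 = (1434 + 81225/169) - 2/15 = 323571/169 - 2/15 = 4853227/2535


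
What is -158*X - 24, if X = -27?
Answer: 4242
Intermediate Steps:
-158*X - 24 = -158*(-27) - 24 = 4266 - 24 = 4242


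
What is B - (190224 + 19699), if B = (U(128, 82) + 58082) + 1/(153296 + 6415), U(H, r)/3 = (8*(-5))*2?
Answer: -24289008590/159711 ≈ -1.5208e+5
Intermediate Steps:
U(H, r) = -240 (U(H, r) = 3*((8*(-5))*2) = 3*(-40*2) = 3*(-80) = -240)
B = 9238003663/159711 (B = (-240 + 58082) + 1/(153296 + 6415) = 57842 + 1/159711 = 9238003663/159711 ≈ 57842.)
B - (190224 + 19699) = 9238003663/159711 - (190224 + 19699) = 9238003663/159711 - 1*209923 = 9238003663/159711 - 209923 = -24289008590/159711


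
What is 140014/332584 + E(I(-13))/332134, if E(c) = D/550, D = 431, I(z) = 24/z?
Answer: 228366239067/542449552150 ≈ 0.42099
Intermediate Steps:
E(c) = 431/550
140014/332584 + E(I(-13))/332134 = 140014/332584 + (431/550)/332134 = 140014*(1/332584) + (431/550)*(1/332134) = 10001/23756 + 431/182673700 = 228366239067/542449552150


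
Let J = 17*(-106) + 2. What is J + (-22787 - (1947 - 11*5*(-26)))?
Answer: -27964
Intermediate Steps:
J = -1800 (J = -1802 + 2 = -1800)
J + (-22787 - (1947 - 11*5*(-26))) = -1800 + (-22787 - (1947 - 11*5*(-26))) = -1800 + (-22787 - (1947 - 55*(-26))) = -1800 + (-22787 - (1947 - 1*(-1430))) = -1800 + (-22787 - (1947 + 1430)) = -1800 + (-22787 - 1*3377) = -1800 + (-22787 - 3377) = -1800 - 26164 = -27964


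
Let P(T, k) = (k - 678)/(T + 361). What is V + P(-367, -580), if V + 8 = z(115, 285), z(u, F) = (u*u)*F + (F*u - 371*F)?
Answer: 11089100/3 ≈ 3.6964e+6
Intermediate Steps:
z(u, F) = -371*F + F*u + F*u² (z(u, F) = u²*F + (-371*F + F*u) = F*u² + (-371*F + F*u) = -371*F + F*u + F*u²)
P(T, k) = (-678 + k)/(361 + T)
V = 3696157 (V = -8 + 285*(-371 + 115 + 115²) = -8 + 285*(-371 + 115 + 13225) = -8 + 285*12969 = -8 + 3696165 = 3696157)
V + P(-367, -580) = 3696157 + (-678 - 580)/(361 - 367) = 3696157 - 1258/(-6) = 3696157 - ⅙*(-1258) = 3696157 + 629/3 = 11089100/3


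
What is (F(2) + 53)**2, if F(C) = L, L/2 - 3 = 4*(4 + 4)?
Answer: 15129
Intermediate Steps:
L = 70 (L = 6 + 2*(4*(4 + 4)) = 6 + 2*(4*8) = 6 + 2*32 = 6 + 64 = 70)
F(C) = 70
(F(2) + 53)**2 = (70 + 53)**2 = 123**2 = 15129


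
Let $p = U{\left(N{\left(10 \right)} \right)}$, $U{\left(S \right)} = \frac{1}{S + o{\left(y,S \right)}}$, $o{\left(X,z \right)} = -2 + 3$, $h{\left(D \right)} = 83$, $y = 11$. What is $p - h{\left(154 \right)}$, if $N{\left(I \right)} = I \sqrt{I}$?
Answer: $- \frac{82918}{999} + \frac{10 \sqrt{10}}{999} \approx -82.969$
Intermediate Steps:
$o{\left(X,z \right)} = 1$
$N{\left(I \right)} = I^{\frac{3}{2}}$
$U{\left(S \right)} = \frac{1}{1 + S}$ ($U{\left(S \right)} = \frac{1}{S + 1} = \frac{1}{1 + S}$)
$p = \frac{1}{1 + 10 \sqrt{10}}$ ($p = \frac{1}{1 + 10^{\frac{3}{2}}} = \frac{1}{1 + 10 \sqrt{10}} \approx 0.030653$)
$p - h{\left(154 \right)} = \left(- \frac{1}{999} + \frac{10 \sqrt{10}}{999}\right) - 83 = - \frac{82918}{999} + \frac{10 \sqrt{10}}{999}$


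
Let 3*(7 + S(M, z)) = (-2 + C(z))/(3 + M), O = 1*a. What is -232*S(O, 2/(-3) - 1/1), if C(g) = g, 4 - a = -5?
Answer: 44486/27 ≈ 1647.6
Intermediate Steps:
a = 9 (a = 4 - 1*(-5) = 4 + 5 = 9)
O = 9 (O = 1*9 = 9)
S(M, z) = -7 + (-2 + z)/(3*(3 + M)) (S(M, z) = -7 + ((-2 + z)/(3 + M))/3 = -7 + (-2 + z)/(3*(3 + M)))
-232*S(O, 2/(-3) - 1/1) = -232*(-65 + (2/(-3) - 1/1) - 21*9)/(3*(3 + 9)) = -232*(-65 + (2*(-1/3) - 1*1) - 189)/(3*12) = -232*(-65 + (-2/3 - 1) - 189)/(3*12) = -232*(-65 - 5/3 - 189)/(3*12) = -232*(-767)/(3*12*3) = -232*(-767/108) = 44486/27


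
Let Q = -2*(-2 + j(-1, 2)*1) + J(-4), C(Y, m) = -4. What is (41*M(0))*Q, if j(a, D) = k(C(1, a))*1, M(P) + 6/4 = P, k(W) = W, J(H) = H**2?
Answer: -1722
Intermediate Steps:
M(P) = -3/2 + P
j(a, D) = -4 (j(a, D) = -4*1 = -4)
Q = 28 (Q = -2*(-2 - 4*1) + (-4)**2 = -2*(-2 - 4) + 16 = -2*(-6) + 16 = 12 + 16 = 28)
(41*M(0))*Q = (41*(-3/2 + 0))*28 = (41*(-3/2))*28 = -123/2*28 = -1722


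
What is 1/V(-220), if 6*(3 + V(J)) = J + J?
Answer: -3/229 ≈ -0.013100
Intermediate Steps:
V(J) = -3 + J/3 (V(J) = -3 + (J + J)/6 = -3 + (2*J)/6 = -3 + J/3)
1/V(-220) = 1/(-3 + (⅓)*(-220)) = 1/(-3 - 220/3) = 1/(-229/3) = -3/229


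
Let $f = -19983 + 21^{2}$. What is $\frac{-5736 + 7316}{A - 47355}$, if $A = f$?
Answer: $- \frac{1580}{66897} \approx -0.023618$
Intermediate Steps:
$f = -19542$ ($f = -19983 + 441 = -19542$)
$A = -19542$
$\frac{-5736 + 7316}{A - 47355} = \frac{-5736 + 7316}{-19542 - 47355} = \frac{1580}{-66897} = 1580 \left(- \frac{1}{66897}\right) = - \frac{1580}{66897}$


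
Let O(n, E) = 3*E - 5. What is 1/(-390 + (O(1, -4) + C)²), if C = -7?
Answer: 1/186 ≈ 0.0053763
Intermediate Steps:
O(n, E) = -5 + 3*E
1/(-390 + (O(1, -4) + C)²) = 1/(-390 + ((-5 + 3*(-4)) - 7)²) = 1/(-390 + ((-5 - 12) - 7)²) = 1/(-390 + (-17 - 7)²) = 1/(-390 + (-24)²) = 1/(-390 + 576) = 1/186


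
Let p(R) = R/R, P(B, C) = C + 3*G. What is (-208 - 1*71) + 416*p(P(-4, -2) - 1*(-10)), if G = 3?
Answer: 137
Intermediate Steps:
P(B, C) = 9 + C (P(B, C) = C + 3*3 = C + 9 = 9 + C)
p(R) = 1
(-208 - 1*71) + 416*p(P(-4, -2) - 1*(-10)) = (-208 - 1*71) + 416*1 = (-208 - 71) + 416 = -279 + 416 = 137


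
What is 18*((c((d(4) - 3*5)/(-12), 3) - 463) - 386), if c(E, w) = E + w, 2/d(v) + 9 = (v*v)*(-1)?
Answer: -760269/50 ≈ -15205.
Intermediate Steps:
d(v) = 2/(-9 - v²) (d(v) = 2/(-9 + (v*v)*(-1)) = 2/(-9 + v²*(-1)) = 2/(-9 - v²))
18*((c((d(4) - 3*5)/(-12), 3) - 463) - 386) = 18*((((-2/(9 + 4²) - 3*5)/(-12) + 3) - 463) - 386) = 18*((((-2/(9 + 16) - 15)*(-1/12) + 3) - 463) - 386) = 18*((((-2/25 - 15)*(-1/12) + 3) - 463) - 386) = 18*(((-377/25*(-1/12) + 3) - 463) - 386) = 18*(((377/300 + 3) - 463) - 386) = 18*((1277/300 - 463) - 386) = 18*(-137623/300 - 386) = 18*(-253423/300) = -760269/50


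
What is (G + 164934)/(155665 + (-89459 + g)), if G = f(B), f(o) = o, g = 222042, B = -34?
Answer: 41225/72062 ≈ 0.57208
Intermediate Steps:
G = -34
(G + 164934)/(155665 + (-89459 + g)) = (-34 + 164934)/(155665 + (-89459 + 222042)) = 164900/(155665 + 132583) = 164900/288248 = 164900*(1/288248) = 41225/72062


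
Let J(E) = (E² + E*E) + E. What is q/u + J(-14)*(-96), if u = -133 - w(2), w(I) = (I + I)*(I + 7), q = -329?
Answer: -6132343/169 ≈ -36286.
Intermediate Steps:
J(E) = E + 2*E² (J(E) = (E² + E²) + E = 2*E² + E = E + 2*E²)
w(I) = 2*I*(7 + I) (w(I) = (2*I)*(7 + I) = 2*I*(7 + I))
u = -169 (u = -133 - 2*2*(7 + 2) = -133 - 2*2*9 = -133 - 1*36 = -133 - 36 = -169)
q/u + J(-14)*(-96) = -329/(-169) - 14*(1 + 2*(-14))*(-96) = -329*(-1/169) - 14*(1 - 28)*(-96) = 329/169 - 14*(-27)*(-96) = 329/169 + 378*(-96) = 329/169 - 36288 = -6132343/169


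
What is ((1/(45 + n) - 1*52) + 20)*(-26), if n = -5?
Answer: 16627/20 ≈ 831.35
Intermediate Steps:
((1/(45 + n) - 1*52) + 20)*(-26) = ((1/(45 - 5) - 1*52) + 20)*(-26) = ((1/40 - 52) + 20)*(-26) = (-2079/40 + 20)*(-26) = -1279/40*(-26) = 16627/20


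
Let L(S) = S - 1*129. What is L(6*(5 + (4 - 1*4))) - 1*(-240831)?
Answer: 240732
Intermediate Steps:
L(S) = -129 + S (L(S) = S - 129 = -129 + S)
L(6*(5 + (4 - 1*4))) - 1*(-240831) = (-129 + 6*(5 + (4 - 1*4))) - 1*(-240831) = (-129 + 6*(5 + (4 - 4))) + 240831 = (-129 + 6*(5 + 0)) + 240831 = (-129 + 6*5) + 240831 = (-129 + 30) + 240831 = -99 + 240831 = 240732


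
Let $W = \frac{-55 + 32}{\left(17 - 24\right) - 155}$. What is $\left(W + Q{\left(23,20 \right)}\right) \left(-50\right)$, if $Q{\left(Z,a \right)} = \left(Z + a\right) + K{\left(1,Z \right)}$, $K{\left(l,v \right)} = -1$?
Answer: $- \frac{170675}{81} \approx -2107.1$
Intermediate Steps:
$W = \frac{23}{162}$ ($W = - \frac{23}{-7 - 155} = - \frac{23}{-162} = \left(-23\right) \left(- \frac{1}{162}\right) = \frac{23}{162} \approx 0.14198$)
$Q{\left(Z,a \right)} = -1 + Z + a$ ($Q{\left(Z,a \right)} = \left(Z + a\right) - 1 = -1 + Z + a$)
$\left(W + Q{\left(23,20 \right)}\right) \left(-50\right) = \left(\frac{23}{162} + \left(-1 + 23 + 20\right)\right) \left(-50\right) = \left(\frac{23}{162} + 42\right) \left(-50\right) = \frac{6827}{162} \left(-50\right) = - \frac{170675}{81}$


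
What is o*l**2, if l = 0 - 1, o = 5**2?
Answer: 25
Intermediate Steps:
o = 25
l = -1
o*l**2 = 25*(-1)**2 = 25*1 = 25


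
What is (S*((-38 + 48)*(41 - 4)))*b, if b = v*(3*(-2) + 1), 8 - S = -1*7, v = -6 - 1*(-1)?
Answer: 138750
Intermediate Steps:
v = -5 (v = -6 + 1 = -5)
S = 15 (S = 8 - (-1)*7 = 8 - 1*(-7) = 8 + 7 = 15)
b = 25 (b = -5*(3*(-2) + 1) = -5*(-6 + 1) = -5*(-5) = 25)
(S*((-38 + 48)*(41 - 4)))*b = (15*((-38 + 48)*(41 - 4)))*25 = (15*(10*37))*25 = (15*370)*25 = 5550*25 = 138750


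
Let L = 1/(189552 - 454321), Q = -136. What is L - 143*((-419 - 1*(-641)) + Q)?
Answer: -3256129163/264769 ≈ -12298.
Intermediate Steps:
L = -1/264769 (L = 1/(-264769) = -1/264769 ≈ -3.7769e-6)
L - 143*((-419 - 1*(-641)) + Q) = -1/264769 - 143*((-419 - 1*(-641)) - 136) = -1/264769 - 143*((-419 + 641) - 136) = -1/264769 - 143*(222 - 136) = -1/264769 - 143*86 = -1/264769 - 12298 = -3256129163/264769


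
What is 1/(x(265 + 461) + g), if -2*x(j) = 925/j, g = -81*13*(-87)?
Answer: 1452/133018247 ≈ 1.0916e-5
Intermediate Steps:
g = 91611 (g = -1053*(-87) = 91611)
x(j) = -925/(2*j)
1/(x(265 + 461) + g) = 1/(-925/(2*(265 + 461)) + 91611) = 1/(-925/2/726 + 91611) = 1/(-925/2*1/726 + 91611) = 1/(-925/1452 + 91611) = 1/(133018247/1452) = 1452/133018247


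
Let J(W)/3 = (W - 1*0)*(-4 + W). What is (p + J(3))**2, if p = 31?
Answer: 484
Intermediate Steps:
J(W) = 3*W*(-4 + W) (J(W) = 3*((W - 1*0)*(-4 + W)) = 3*((W + 0)*(-4 + W)) = 3*(W*(-4 + W)) = 3*W*(-4 + W))
(p + J(3))**2 = (31 + 3*3*(-4 + 3))**2 = (31 + 3*3*(-1))**2 = (31 - 9)**2 = 22**2 = 484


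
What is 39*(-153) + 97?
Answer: -5870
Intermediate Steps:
39*(-153) + 97 = -5967 + 97 = -5870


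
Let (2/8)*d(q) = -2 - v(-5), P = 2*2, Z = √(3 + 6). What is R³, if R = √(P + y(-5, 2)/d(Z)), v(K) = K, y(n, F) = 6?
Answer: 27*√2/4 ≈ 9.5459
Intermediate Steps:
Z = 3 (Z = √9 = 3)
P = 4
d(q) = 12 (d(q) = 4*(-2 - 1*(-5)) = 4*(-2 + 5) = 4*3 = 12)
R = 3*√2/2 (R = √(4 + 6/12) = √(4 + 6*(1/12)) = √(4 + ½) = √(9/2) = 3*√2/2 ≈ 2.1213)
R³ = (3*√2/2)³ = 27*√2/4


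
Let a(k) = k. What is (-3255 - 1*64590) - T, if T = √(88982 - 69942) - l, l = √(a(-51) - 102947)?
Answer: -67845 - 4*√1190 + 7*I*√2102 ≈ -67983.0 + 320.93*I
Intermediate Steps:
l = 7*I*√2102 (l = √(-51 - 102947) = √(-102998) = 7*I*√2102 ≈ 320.93*I)
T = 4*√1190 - 7*I*√2102 (T = √(88982 - 69942) - 7*I*√2102 = √19040 - 7*I*√2102 = 4*√1190 - 7*I*√2102 ≈ 137.99 - 320.93*I)
(-3255 - 1*64590) - T = (-3255 - 1*64590) - (4*√1190 - 7*I*√2102) = (-3255 - 64590) + (-4*√1190 + 7*I*√2102) = -67845 + (-4*√1190 + 7*I*√2102) = -67845 - 4*√1190 + 7*I*√2102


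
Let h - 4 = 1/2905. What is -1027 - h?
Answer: -2995056/2905 ≈ -1031.0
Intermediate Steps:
h = 11621/2905 (h = 4 + 1/2905 = 11621/2905 ≈ 4.0003)
-1027 - h = -1027 - 1*11621/2905 = -1027 - 11621/2905 = -2995056/2905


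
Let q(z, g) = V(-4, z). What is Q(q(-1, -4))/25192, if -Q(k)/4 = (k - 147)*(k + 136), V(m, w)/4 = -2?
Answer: 9920/3149 ≈ 3.1502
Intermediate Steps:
V(m, w) = -8 (V(m, w) = 4*(-2) = -8)
q(z, g) = -8
Q(k) = -4*(-147 + k)*(136 + k) (Q(k) = -4*(k - 147)*(k + 136) = -4*(-147 + k)*(136 + k))
Q(q(-1, -4))/25192 = (79968 - 4*(-8)² + 44*(-8))/25192 = (79968 - 4*64 - 352)*(1/25192) = (79968 - 256 - 352)*(1/25192) = 79360*(1/25192) = 9920/3149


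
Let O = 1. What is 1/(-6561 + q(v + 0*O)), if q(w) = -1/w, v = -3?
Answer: -3/19682 ≈ -0.00015242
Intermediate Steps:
1/(-6561 + q(v + 0*O)) = 1/(-6561 - 1/(-3 + 0*1)) = 1/(-6561 - 1/(-3 + 0)) = 1/(-6561 - 1/(-3)) = 1/(-6561 - 1*(-⅓)) = 1/(-6561 + ⅓) = 1/(-19682/3) = -3/19682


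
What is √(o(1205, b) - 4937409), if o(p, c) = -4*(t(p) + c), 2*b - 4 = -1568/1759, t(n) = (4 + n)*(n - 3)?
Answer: I*√33262259423185/1759 ≈ 3278.8*I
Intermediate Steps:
t(n) = (-3 + n)*(4 + n) (t(n) = (4 + n)*(-3 + n) = (-3 + n)*(4 + n))
b = 2734/1759 (b = 2 + (-1568/1759)/2 = 2 + (-1568*1/1759)/2 = 2 + (½)*(-1568/1759) = 2 - 784/1759 = 2734/1759 ≈ 1.5543)
o(p, c) = 48 - 4*c - 4*p - 4*p² (o(p, c) = -4*((-12 + p + p²) + c) = -4*(-12 + c + p + p²) = 48 - 4*c - 4*p - 4*p²)
√(o(1205, b) - 4937409) = √((48 - 4*2734/1759 - 4*1205 - 4*1205²) - 4937409) = √((48 - 10936/1759 - 4820 - 4*1452025) - 4937409) = √((48 - 10936/1759 - 4820 - 5808100) - 4937409) = √(-10224852784/1759 - 4937409) = √(-18909755215/1759) = I*√33262259423185/1759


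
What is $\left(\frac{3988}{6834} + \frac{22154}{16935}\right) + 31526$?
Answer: $\frac{608140400126}{19288965} \approx 31528.0$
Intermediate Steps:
$\left(\frac{3988}{6834} + \frac{22154}{16935}\right) + 31526 = \left(3988 \cdot \frac{1}{6834} + 22154 \cdot \frac{1}{16935}\right) + 31526 = \left(\frac{1994}{3417} + \frac{22154}{16935}\right) + 31526 = \frac{36489536}{19288965} + 31526 = \frac{608140400126}{19288965}$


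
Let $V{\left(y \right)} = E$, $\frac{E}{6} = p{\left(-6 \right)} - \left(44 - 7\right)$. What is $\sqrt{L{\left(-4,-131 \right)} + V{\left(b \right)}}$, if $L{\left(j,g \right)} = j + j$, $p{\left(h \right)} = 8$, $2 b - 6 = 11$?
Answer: $i \sqrt{182} \approx 13.491 i$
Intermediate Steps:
$b = \frac{17}{2}$ ($b = 3 + \frac{1}{2} \cdot 11 = 3 + \frac{11}{2} = \frac{17}{2} \approx 8.5$)
$L{\left(j,g \right)} = 2 j$
$E = -174$ ($E = 6 \left(8 - \left(44 - 7\right)\right) = 6 \left(8 - 37\right) = 6 \left(-29\right) = -174$)
$V{\left(y \right)} = -174$
$\sqrt{L{\left(-4,-131 \right)} + V{\left(b \right)}} = \sqrt{2 \left(-4\right) - 174} = \sqrt{-8 - 174} = \sqrt{-182} = i \sqrt{182}$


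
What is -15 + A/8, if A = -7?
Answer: -127/8 ≈ -15.875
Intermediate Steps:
-15 + A/8 = -15 - 7/8 = -127/8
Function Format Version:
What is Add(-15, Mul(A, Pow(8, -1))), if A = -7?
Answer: Rational(-127, 8) ≈ -15.875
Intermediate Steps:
Add(-15, Mul(A, Pow(8, -1))) = Add(-15, Mul(-7, Pow(8, -1))) = Add(-15, Mul(-7, Rational(1, 8))) = Add(-15, Rational(-7, 8)) = Rational(-127, 8)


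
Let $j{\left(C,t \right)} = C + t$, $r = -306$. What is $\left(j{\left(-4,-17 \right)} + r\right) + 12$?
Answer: $-315$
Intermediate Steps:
$\left(j{\left(-4,-17 \right)} + r\right) + 12 = \left(\left(-4 - 17\right) - 306\right) + 12 = \left(-21 - 306\right) + 12 = -327 + 12 = -315$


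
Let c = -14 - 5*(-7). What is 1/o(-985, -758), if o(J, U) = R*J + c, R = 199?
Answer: -1/195994 ≈ -5.1022e-6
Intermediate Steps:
c = 21 (c = -14 + 35 = 21)
o(J, U) = 21 + 199*J (o(J, U) = 199*J + 21 = 21 + 199*J)
1/o(-985, -758) = 1/(21 + 199*(-985)) = 1/(21 - 196015) = 1/(-195994) = -1/195994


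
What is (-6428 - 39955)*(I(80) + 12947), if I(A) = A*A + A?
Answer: -901082541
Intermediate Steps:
I(A) = A + A**2 (I(A) = A**2 + A = A + A**2)
(-6428 - 39955)*(I(80) + 12947) = (-6428 - 39955)*(80*(1 + 80) + 12947) = -46383*(80*81 + 12947) = -46383*(6480 + 12947) = -46383*19427 = -901082541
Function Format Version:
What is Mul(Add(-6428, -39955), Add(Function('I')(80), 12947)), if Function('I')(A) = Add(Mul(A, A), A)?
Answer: -901082541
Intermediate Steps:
Function('I')(A) = Add(A, Pow(A, 2)) (Function('I')(A) = Add(Pow(A, 2), A) = Add(A, Pow(A, 2)))
Mul(Add(-6428, -39955), Add(Function('I')(80), 12947)) = Mul(Add(-6428, -39955), Add(Mul(80, Add(1, 80)), 12947)) = Mul(-46383, Add(Mul(80, 81), 12947)) = Mul(-46383, Add(6480, 12947)) = Mul(-46383, 19427) = -901082541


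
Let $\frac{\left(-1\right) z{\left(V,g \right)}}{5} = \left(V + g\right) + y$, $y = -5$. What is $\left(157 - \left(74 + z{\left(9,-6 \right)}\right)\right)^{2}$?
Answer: $5329$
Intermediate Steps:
$z{\left(V,g \right)} = 25 - 5 V - 5 g$ ($z{\left(V,g \right)} = - 5 \left(\left(V + g\right) - 5\right) = - 5 \left(-5 + V + g\right) = 25 - 5 V - 5 g$)
$\left(157 - \left(74 + z{\left(9,-6 \right)}\right)\right)^{2} = \left(157 - \left(99 - 45 + 30\right)\right)^{2} = \left(157 - 84\right)^{2} = 73^{2} = 5329$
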